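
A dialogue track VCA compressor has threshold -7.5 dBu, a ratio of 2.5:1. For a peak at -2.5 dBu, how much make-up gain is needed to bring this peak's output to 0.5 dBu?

Without make-up, output = threshold + overshoot/2.5 = -7.5 + 2 = -5.5 dBu.
Gap to target: 6 dB.

6 dB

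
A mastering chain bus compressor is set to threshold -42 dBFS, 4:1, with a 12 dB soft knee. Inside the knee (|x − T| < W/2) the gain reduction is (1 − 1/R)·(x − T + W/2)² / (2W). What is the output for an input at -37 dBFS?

x − T + W/2 = -37 − (-42) + 6 = 11.
GR = (1 − 1/4) × 11² / 24 = 0.75 × 121 / 24 = 3.78125 dB.
Output = -37 − 3.78125 = -40.78125 dBFS.

-40.78125 dBFS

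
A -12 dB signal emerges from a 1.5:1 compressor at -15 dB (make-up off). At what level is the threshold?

-21 dB

Let T be the threshold. Output overshoot = (input overshoot)/R, so -15 − T = (-12 − T)/1.5.
1.5·(-15 − T) = -12 − T → 0.5·T = -22.5 − (-12) = -10.5.
T = -10.5/0.5 = -21 dB.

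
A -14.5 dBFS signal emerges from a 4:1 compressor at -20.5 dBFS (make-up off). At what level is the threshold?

-22.5 dBFS

Gain reduction = -14.5 − (-20.5) = 6 dB; output overshoot = GR / (R − 1) = 6 / 3 = 2 dB.
Threshold = output − output overshoot = -20.5 − 2 = -22.5 dBFS.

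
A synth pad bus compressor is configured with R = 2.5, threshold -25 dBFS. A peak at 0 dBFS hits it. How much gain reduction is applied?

The signal is 25 dB above threshold.
After 2.5:1 compression the overshoot becomes 25/2.5 = 10 dB.
So the signal is attenuated by 25 − 10 = 15 dB.

15 dB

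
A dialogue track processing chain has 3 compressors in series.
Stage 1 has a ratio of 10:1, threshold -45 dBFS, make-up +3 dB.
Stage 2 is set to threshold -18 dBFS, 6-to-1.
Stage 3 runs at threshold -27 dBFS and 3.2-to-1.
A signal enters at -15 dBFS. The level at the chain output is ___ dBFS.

-39 dBFS

Stage 1: 30 dB above -45 dBFS, reduced 10:1 to 3 dB above → -42 dBFS; +3 dB make-up → -39 dBFS.
Stage 2: -39 dBFS is at or below the -18 dBFS threshold — no compression; output -39 dBFS.
Stage 3: below threshold (-39 ≤ -27); passes unchanged; output -39 dBFS.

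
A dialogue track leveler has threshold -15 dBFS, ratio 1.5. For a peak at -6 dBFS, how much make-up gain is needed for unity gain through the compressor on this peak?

3 dB

The peak compresses to -15 + 9/1.5 = -9 dBFS.
To reach -6 dBFS requires -6 − (-9) = 3 dB of make-up.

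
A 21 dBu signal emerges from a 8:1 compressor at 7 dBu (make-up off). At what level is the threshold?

Let T be the threshold. Output overshoot = (input overshoot)/R, so 7 − T = (21 − T)/8.
8·(7 − T) = 21 − T → 7·T = 56 − 21 = 35.
T = 35/7 = 5 dBu.

5 dBu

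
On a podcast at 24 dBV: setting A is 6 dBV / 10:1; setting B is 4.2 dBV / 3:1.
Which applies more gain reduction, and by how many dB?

A, by 3 dB

A: overshoot 18 dB → output overshoot 1.8 dB → GR 16.2 dB.
B: overshoot 19.8 dB → output overshoot 6.6 dB → GR 13.2 dB.
A applies 3 dB more gain reduction.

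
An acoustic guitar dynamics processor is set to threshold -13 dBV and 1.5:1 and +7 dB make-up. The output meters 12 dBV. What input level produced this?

14 dBV

Remove make-up: 12 − 7 = 5 dBV.
That's 18 dB above the -13 dBV threshold.
Input overshoot = R × output overshoot = 27 dB → input = -13 + 27 = 14 dBV.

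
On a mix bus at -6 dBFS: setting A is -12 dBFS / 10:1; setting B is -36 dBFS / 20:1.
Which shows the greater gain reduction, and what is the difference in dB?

B, by 23.1 dB

A: overshoot 6 dB → output overshoot 0.6 dB → GR 5.4 dB.
B: overshoot 30 dB → output overshoot 1.5 dB → GR 28.5 dB.
B reduces 23.1 dB more.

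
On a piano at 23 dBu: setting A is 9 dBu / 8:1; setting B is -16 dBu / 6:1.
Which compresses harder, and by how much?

A: overshoot 14 dB → output overshoot 1.75 dB → GR 12.25 dB.
B: overshoot 39 dB → output overshoot 6.5 dB → GR 32.5 dB.
Difference: 20.25 dB in favour of B.

B, by 20.25 dB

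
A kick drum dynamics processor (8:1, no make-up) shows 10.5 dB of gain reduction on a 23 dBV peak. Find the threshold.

11 dBV

Input is 12 dB above T (since output overshoot × R = input overshoot: (12.5 − T)·8 = 23 − T gives T = 11 dBV).
Check: 11 + (23 − 11)/8 = 11 + 1.5 = 12.5 dBV. ✓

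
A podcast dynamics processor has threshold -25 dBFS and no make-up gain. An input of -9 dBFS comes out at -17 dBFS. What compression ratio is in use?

2:1

Input overshoot = -9 − (-25) = 16 dB; output overshoot = -17 − (-25) = 8 dB.
Ratio = 16 / 8 = 2.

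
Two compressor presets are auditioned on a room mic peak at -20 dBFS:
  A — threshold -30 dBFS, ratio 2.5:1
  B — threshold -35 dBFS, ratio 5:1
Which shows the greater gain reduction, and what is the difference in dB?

B, by 6 dB

A: overshoot 10 dB → output overshoot 4 dB → GR 6 dB.
B: overshoot 15 dB → output overshoot 3 dB → GR 12 dB.
Difference: 6 dB in favour of B.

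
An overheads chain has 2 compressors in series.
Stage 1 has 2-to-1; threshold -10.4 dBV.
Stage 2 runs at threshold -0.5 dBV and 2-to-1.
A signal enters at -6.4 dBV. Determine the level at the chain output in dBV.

Stage 1: -6.4 dBV is 4 dB over -10.4 dBV; at 2:1 that becomes 2 dB over, giving -8.4 dBV.
Stage 2: -8.4 dBV is at or below the -0.5 dBV threshold — no compression; output -8.4 dBV.

-8.4 dBV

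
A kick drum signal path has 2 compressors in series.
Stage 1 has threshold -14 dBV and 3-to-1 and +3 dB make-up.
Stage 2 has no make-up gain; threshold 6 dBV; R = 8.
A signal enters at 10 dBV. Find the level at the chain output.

-3 dBV

Stage 1: 10 dBV is 24 dB over -14 dBV; at 3:1 that becomes 8 dB over, giving -6 dBV; +3 dB make-up → -3 dBV.
Stage 2: -3 dBV is at or below the 6 dBV threshold — no compression; output -3 dBV.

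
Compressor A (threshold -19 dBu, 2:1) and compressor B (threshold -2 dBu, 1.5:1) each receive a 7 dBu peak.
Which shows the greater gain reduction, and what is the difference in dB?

A, by 10 dB

A: 26 dB over, compressed to 13 dB over, so 13 dB of GR.
B: 9 dB over, compressed to 6 dB over, so 3 dB of GR.
A reduces 10 dB more.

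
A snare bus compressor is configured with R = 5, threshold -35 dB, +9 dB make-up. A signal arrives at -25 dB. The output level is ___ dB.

-25 dB sits 10 dB over threshold.
5:1 compression reduces that to 10/5 = 2 dB over.
That puts the output at -33 dB; make-up adds 9 dB, giving -24 dB.

-24 dB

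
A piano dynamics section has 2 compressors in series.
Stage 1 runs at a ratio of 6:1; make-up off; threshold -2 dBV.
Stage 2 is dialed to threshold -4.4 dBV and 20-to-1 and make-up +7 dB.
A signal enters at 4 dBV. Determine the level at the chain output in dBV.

2.77 dBV

Stage 1: overshoot 6 dB → 6/6 = 1 dB → -1 dBV.
Stage 2: -1 dBV is 3.4 dB over -4.4 dBV; at 20:1 that becomes 0.17 dB over, giving -4.23 dBV; +7 dB make-up → 2.77 dBV.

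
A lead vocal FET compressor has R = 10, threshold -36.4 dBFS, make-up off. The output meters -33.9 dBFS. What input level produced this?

That's 2.5 dB above the -36.4 dBFS threshold.
Before 10:1 compression the overshoot was 2.5 × 10 = 25 dB, so input = -36.4 + 25 = -11.4 dBFS.

-11.4 dBFS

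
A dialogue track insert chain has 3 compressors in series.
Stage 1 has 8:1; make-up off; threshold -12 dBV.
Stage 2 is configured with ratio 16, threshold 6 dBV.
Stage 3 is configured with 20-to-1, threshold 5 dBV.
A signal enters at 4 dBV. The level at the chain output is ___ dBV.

-10 dBV

Stage 1: overshoot 16 dB → 16/8 = 2 dB → -10 dBV.
Stage 2: -10 dBV is at or below the 6 dBV threshold — no compression; output -10 dBV.
Stage 3: below threshold (-10 ≤ 5); passes unchanged; output -10 dBV.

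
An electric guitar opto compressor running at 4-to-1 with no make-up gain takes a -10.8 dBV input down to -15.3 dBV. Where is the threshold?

Input is 6 dB above T (since output overshoot × R = input overshoot: (-15.3 − T)·4 = -10.8 − T gives T = -16.8 dBV).
Check: -16.8 + (-10.8 − (-16.8))/4 = -16.8 + 1.5 = -15.3 dBV. ✓

-16.8 dBV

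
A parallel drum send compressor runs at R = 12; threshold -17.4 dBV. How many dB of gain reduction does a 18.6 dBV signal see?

Overshoot = 18.6 − (-17.4) = 36 dB.
A 12:1 ratio leaves 3 dB of that excess.
Gain reduction = 36 − 3 = 33 dB.

33 dB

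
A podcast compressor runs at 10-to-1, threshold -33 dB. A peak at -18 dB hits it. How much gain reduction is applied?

-18 dB exceeds the threshold by 15 dB.
A 10:1 ratio leaves 1.5 dB of that excess.
GR = overshoot in − overshoot out = 15 − 1.5 = 13.5 dB.

13.5 dB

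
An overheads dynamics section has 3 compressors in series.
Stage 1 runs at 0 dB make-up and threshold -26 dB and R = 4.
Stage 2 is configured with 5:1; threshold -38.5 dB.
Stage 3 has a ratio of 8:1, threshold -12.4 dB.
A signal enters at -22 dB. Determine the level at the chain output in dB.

-35.8 dB

Stage 1: -22 dB is 4 dB over -26 dB; at 4:1 that becomes 1 dB over, giving -25 dB.
Stage 2: overshoot 13.5 dB → 13.5/5 = 2.7 dB → -35.8 dB.
Stage 3: -35.8 dB is at or below the -12.4 dB threshold — no compression; output -35.8 dB.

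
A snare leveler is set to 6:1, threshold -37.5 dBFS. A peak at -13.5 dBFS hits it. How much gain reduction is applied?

Overshoot = -13.5 − (-37.5) = 24 dB.
After 6:1 compression the overshoot becomes 24/6 = 4 dB.
So the signal is attenuated by 24 − 4 = 20 dB.

20 dB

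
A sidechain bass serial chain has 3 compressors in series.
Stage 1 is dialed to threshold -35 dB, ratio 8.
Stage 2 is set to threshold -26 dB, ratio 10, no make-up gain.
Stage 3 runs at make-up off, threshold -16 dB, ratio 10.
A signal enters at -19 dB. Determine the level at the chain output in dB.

Stage 1: -19 dB is 16 dB over -35 dB; at 8:1 that becomes 2 dB over, giving -33 dB.
Stage 2: -33 dB is at or below the -26 dB threshold — no compression; output -33 dB.
Stage 3: below threshold (-33 ≤ -16); passes unchanged; output -33 dB.

-33 dB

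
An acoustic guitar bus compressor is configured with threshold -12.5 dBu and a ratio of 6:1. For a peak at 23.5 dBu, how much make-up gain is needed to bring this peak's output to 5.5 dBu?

Without make-up, output = threshold + overshoot/6 = -12.5 + 6 = -6.5 dBu.
Gap to target: 12 dB.

12 dB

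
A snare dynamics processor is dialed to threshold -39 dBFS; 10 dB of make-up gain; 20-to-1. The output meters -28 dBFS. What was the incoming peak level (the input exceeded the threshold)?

Before make-up, the level was -28 − 10 = -38 dBFS.
The compressed level sits -38 − (-39) = 1 dB over threshold.
Before 20:1 compression the overshoot was 1 × 20 = 20 dB, so input = -39 + 20 = -19 dBFS.

-19 dBFS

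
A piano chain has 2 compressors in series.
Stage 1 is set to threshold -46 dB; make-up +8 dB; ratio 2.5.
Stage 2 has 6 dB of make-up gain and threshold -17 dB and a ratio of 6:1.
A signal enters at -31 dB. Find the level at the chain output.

-26 dB

Stage 1: 15 dB above -46 dB, reduced 2.5:1 to 6 dB above → -40 dB; +8 dB make-up → -32 dB.
Stage 2: -32 dB ≤ -17 dB, so stage 2 doesn't engage; make-up brings it to -26 dB.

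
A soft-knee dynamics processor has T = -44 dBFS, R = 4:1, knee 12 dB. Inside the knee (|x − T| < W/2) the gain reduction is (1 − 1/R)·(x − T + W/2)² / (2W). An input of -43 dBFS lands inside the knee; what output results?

x − T + W/2 = -43 − (-44) + 6 = 7.
GR = (1 − 1/4) × 7² / 24 = 0.75 × 49 / 24 = 1.53125 dB.
Output = -43 − 1.53125 = -44.53125 dBFS.

-44.53125 dBFS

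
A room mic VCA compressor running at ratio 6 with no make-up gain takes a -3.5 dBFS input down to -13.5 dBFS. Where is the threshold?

-15.5 dBFS

Input is 12 dB above T (since output overshoot × R = input overshoot: (-13.5 − T)·6 = -3.5 − T gives T = -15.5 dBFS).
Check: -15.5 + (-3.5 − (-15.5))/6 = -15.5 + 2 = -13.5 dBFS. ✓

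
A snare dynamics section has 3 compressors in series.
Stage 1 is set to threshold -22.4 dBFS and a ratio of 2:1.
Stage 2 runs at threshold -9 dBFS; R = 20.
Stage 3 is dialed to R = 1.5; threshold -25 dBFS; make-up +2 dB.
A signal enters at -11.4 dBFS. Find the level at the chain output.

Stage 1: 11 dB above -22.4 dBFS, reduced 2:1 to 5.5 dB above → -16.9 dBFS.
Stage 2: -16.9 dBFS is at or below the -9 dBFS threshold — no compression; output -16.9 dBFS.
Stage 3: 8.1 dB above -25 dBFS, reduced 1.5:1 to 5.4 dB above → -19.6 dBFS; +2 dB make-up → -17.6 dBFS.

-17.6 dBFS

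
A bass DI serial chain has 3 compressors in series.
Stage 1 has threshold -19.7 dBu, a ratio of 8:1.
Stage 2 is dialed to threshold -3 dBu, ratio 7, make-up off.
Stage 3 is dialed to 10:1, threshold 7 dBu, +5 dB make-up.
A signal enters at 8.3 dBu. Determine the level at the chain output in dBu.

-11.2 dBu

Stage 1: 8.3 dBu is 28 dB over -19.7 dBu; at 8:1 that becomes 3.5 dB over, giving -16.2 dBu.
Stage 2: below threshold (-16.2 ≤ -3); passes unchanged; output -16.2 dBu.
Stage 3: below threshold (-16.2 ≤ 7); passes unchanged; make-up brings it to -11.2 dBu.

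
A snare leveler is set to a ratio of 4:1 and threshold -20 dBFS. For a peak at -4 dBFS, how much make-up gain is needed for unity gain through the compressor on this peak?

12 dB

Without make-up, output = threshold + overshoot/4 = -20 + 4 = -16 dBFS.
Gap to target: 12 dB.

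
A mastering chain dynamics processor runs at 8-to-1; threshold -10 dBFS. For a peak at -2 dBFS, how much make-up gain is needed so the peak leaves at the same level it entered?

Overshoot 8 dB → 8/8 = 1 dB after compression, so the compressed level is -10 + 1 = -9 dBFS.
Make-up = target − compressed = -2 − (-9) = 7 dB.

7 dB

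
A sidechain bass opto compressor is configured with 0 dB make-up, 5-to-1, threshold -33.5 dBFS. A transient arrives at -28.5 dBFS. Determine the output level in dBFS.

-28.5 dBFS sits 5 dB over threshold.
The 5 dB excess becomes 1 dB after 5:1 reduction.
So the level is -33.5 + 1 = -32.5 dBFS.

-32.5 dBFS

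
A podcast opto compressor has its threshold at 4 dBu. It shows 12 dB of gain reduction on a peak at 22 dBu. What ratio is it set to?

Input overshoot = 22 − 4 = 18 dB.
Output overshoot = 18 − 12 = 6 dB.
Ratio = input overshoot / output overshoot = 18 / 6 = 3.

3:1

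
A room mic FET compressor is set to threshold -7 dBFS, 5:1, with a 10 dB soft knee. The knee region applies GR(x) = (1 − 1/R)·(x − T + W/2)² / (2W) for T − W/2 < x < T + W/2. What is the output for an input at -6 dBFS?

x − T + W/2 = -6 − (-7) + 5 = 6.
GR = (1 − 1/5) × 6² / 20 = 0.8 × 36 / 20 = 1.44 dB.
Output = -6 − 1.44 = -7.44 dBFS.

-7.44 dBFS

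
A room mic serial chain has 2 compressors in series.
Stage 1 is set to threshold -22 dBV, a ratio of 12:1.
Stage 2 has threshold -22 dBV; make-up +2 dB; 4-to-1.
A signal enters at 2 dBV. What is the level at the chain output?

Stage 1: 24 dB above -22 dBV, reduced 12:1 to 2 dB above → -20 dBV.
Stage 2: overshoot 2 dB → 2/4 = 0.5 dB → -21.5 dBV; +2 dB make-up → -19.5 dBV.

-19.5 dBV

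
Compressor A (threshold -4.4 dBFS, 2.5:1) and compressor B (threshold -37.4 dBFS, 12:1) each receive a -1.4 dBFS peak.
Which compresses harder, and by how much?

A: GR = 3 − 3/2.5 = 1.8 dB.
B: GR = 36 − 36/12 = 33 dB.
B applies 31.2 dB more gain reduction.

B, by 31.2 dB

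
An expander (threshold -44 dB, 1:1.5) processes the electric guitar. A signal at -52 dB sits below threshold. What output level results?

Undershoot = (-44) − (-52) = 8 dB.
At 1:1.5, that expands to 12 dB under threshold.
Output = -44 − 12 = -56 dB.

-56 dB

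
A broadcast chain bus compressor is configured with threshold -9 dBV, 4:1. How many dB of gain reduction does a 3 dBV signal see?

9 dB

3 dBV exceeds the threshold by 12 dB.
After 4:1 compression the overshoot becomes 12/4 = 3 dB.
GR = overshoot in − overshoot out = 12 − 3 = 9 dB.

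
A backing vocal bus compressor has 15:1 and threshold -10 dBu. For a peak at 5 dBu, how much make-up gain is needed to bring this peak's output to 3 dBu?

Without make-up, output = threshold + overshoot/15 = -10 + 1 = -9 dBu.
Gap to target: 12 dB.

12 dB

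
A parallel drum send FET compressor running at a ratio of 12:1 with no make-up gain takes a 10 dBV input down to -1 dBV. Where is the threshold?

Input is 12 dB above T (since output overshoot × R = input overshoot: (-1 − T)·12 = 10 − T gives T = -2 dBV).
Check: -2 + (10 − (-2))/12 = -2 + 1 = -1 dBV. ✓

-2 dBV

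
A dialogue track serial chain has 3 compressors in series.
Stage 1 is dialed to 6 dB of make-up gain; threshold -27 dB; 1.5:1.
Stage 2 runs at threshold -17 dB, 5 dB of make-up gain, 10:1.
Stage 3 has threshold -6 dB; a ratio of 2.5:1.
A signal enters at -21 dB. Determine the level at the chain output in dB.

-12 dB

Stage 1: -21 dB is 6 dB over -27 dB; at 1.5:1 that becomes 4 dB over, giving -23 dB; +6 dB make-up → -17 dB.
Stage 2: below threshold (-17 ≤ -17); passes unchanged; make-up brings it to -12 dB.
Stage 3: -12 dB ≤ -6 dB, so stage 3 doesn't engage; output -12 dB.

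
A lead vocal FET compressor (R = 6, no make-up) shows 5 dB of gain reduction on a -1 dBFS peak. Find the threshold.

Let T be the threshold. Output overshoot = (input overshoot)/R, so -6 − T = (-1 − T)/6.
6·(-6 − T) = -1 − T → 5·T = -36 − (-1) = -35.
T = -35/5 = -7 dBFS.

-7 dBFS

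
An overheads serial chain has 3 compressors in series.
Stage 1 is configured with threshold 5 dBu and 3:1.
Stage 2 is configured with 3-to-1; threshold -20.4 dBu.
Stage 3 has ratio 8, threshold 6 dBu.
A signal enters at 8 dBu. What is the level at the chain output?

-11.6 dBu

Stage 1: 3 dB above 5 dBu, reduced 3:1 to 1 dB above → 6 dBu.
Stage 2: 26.4 dB above -20.4 dBu, reduced 3:1 to 8.8 dB above → -11.6 dBu.
Stage 3: -11.6 dBu is at or below the 6 dBu threshold — no compression; output -11.6 dBu.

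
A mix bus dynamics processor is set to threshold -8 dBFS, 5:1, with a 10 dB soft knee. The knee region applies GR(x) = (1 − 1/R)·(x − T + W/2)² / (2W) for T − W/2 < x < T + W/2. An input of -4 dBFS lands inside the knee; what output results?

-7.24 dBFS

x − T + W/2 = -4 − (-8) + 5 = 9.
GR = (1 − 1/5) × 9² / 20 = 0.8 × 81 / 20 = 3.24 dB.
Output = -4 − 3.24 = -7.24 dBFS.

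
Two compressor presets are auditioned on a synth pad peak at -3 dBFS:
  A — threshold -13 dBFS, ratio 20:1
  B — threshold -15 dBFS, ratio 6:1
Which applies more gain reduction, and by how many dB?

A: GR = 10 − 10/20 = 9.5 dB.
B: GR = 12 − 12/6 = 10 dB.
B applies 0.5 dB more gain reduction.

B, by 0.5 dB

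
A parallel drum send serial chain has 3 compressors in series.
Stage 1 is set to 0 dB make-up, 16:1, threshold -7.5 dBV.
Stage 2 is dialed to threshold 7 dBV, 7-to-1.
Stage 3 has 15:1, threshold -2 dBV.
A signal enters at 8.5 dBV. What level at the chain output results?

Stage 1: overshoot 16 dB → 16/16 = 1 dB → -6.5 dBV.
Stage 2: -6.5 dBV is at or below the 7 dBV threshold — no compression; output -6.5 dBV.
Stage 3: -6.5 dBV ≤ -2 dBV, so stage 3 doesn't engage; output -6.5 dBV.

-6.5 dBV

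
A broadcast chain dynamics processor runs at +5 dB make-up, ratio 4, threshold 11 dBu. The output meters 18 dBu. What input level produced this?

Before make-up, the level was 18 − 5 = 13 dBu.
That's 2 dB above the 11 dBu threshold.
Before 4:1 compression the overshoot was 2 × 4 = 8 dB, so input = 11 + 8 = 19 dBu.

19 dBu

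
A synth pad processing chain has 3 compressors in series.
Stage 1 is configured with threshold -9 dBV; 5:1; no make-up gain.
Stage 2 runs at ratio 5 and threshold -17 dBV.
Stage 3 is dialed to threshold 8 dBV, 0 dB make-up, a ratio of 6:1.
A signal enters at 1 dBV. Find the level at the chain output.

Stage 1: overshoot 10 dB → 10/5 = 2 dB → -7 dBV.
Stage 2: 10 dB above -17 dBV, reduced 5:1 to 2 dB above → -15 dBV.
Stage 3: -15 dBV is at or below the 8 dBV threshold — no compression; output -15 dBV.

-15 dBV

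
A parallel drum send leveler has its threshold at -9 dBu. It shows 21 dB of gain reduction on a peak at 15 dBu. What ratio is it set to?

8:1

Input overshoot = 15 − (-9) = 24 dB.
Output overshoot = 24 − 21 = 3 dB.
Ratio = input overshoot / output overshoot = 24 / 3 = 8.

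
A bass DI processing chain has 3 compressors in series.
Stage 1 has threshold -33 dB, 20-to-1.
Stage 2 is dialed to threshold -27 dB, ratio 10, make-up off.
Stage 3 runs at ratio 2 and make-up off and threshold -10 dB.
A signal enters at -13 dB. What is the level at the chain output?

-32 dB

Stage 1: 20 dB above -33 dB, reduced 20:1 to 1 dB above → -32 dB.
Stage 2: -32 dB ≤ -27 dB, so stage 2 doesn't engage; output -32 dB.
Stage 3: -32 dB ≤ -10 dB, so stage 3 doesn't engage; output -32 dB.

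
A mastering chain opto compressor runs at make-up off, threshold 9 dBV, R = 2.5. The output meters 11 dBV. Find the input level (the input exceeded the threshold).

14 dBV

That's 2 dB above the 9 dBV threshold.
Input overshoot = R × output overshoot = 5 dB → input = 9 + 5 = 14 dBV.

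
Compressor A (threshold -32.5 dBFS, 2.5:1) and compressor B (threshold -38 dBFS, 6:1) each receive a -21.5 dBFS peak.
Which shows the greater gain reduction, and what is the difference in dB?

A: overshoot 11 dB → output overshoot 4.4 dB → GR 6.6 dB.
B: overshoot 16.5 dB → output overshoot 2.75 dB → GR 13.75 dB.
B reduces 7.15 dB more.

B, by 7.15 dB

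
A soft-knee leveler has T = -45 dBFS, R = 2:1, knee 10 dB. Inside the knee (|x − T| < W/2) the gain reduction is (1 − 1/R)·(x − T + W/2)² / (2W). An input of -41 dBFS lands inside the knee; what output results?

x − T + W/2 = -41 − (-45) + 5 = 9.
GR = (1 − 1/2) × 9² / 20 = 0.5 × 81 / 20 = 2.025 dB.
Output = -41 − 2.025 = -43.025 dBFS.

-43.025 dBFS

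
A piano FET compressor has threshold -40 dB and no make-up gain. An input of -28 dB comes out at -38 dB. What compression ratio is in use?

6:1

Input overshoot = -28 − (-40) = 12 dB; output overshoot = -38 − (-40) = 2 dB.
Ratio = 12 / 2 = 6.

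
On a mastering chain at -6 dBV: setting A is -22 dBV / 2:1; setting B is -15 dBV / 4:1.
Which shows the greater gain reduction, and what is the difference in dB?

A: 16 dB over, compressed to 8 dB over, so 8 dB of GR.
B: 9 dB over, compressed to 2.25 dB over, so 6.75 dB of GR.
A reduces 1.25 dB more.

A, by 1.25 dB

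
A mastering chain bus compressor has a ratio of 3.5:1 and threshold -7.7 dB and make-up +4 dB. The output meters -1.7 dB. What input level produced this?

-0.7 dB

Before make-up, the level was -1.7 − 4 = -5.7 dB.
The compressed level sits -5.7 − (-7.7) = 2 dB over threshold.
Undo the ratio: input overshoot = 2 × 3.5 = 7 dB, giving input = -0.7 dB.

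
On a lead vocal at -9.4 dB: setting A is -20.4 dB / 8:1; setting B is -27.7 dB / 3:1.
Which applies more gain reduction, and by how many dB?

B, by 2.575 dB

A: GR = 11 − 11/8 = 9.625 dB.
B: GR = 18.3 − 18.3/3 = 12.2 dB.
B reduces 2.575 dB more.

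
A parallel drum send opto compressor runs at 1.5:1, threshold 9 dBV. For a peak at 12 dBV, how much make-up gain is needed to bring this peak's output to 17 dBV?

6 dB

Without make-up, output = threshold + overshoot/1.5 = 9 + 2 = 11 dBV.
Gap to target: 6 dB.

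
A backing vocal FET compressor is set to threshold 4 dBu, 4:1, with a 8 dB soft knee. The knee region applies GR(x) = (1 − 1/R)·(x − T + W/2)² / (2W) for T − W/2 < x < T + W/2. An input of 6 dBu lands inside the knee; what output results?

4.3125 dBu

x − T + W/2 = 6 − 4 + 4 = 6.
GR = (1 − 1/4) × 6² / 16 = 0.75 × 36 / 16 = 1.6875 dB.
Output = 6 − 1.6875 = 4.3125 dBu.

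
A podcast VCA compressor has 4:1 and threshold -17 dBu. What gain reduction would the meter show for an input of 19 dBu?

Overshoot = 19 − (-17) = 36 dB.
At 4:1, output sits 36/4 = 9 dB above threshold.
So the signal is attenuated by 36 − 9 = 27 dB.

27 dB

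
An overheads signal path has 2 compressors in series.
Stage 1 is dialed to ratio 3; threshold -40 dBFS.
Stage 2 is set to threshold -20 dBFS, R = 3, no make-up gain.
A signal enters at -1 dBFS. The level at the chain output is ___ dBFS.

-27 dBFS

Stage 1: overshoot 39 dB → 39/3 = 13 dB → -27 dBFS.
Stage 2: below threshold (-27 ≤ -20); passes unchanged; output -27 dBFS.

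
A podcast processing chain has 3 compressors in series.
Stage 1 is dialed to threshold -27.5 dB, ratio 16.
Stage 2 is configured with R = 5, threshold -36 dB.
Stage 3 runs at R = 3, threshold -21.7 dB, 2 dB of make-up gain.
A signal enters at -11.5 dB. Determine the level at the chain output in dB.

Stage 1: -11.5 dB is 16 dB over -27.5 dB; at 16:1 that becomes 1 dB over, giving -26.5 dB.
Stage 2: 9.5 dB above -36 dB, reduced 5:1 to 1.9 dB above → -34.1 dB.
Stage 3: below threshold (-34.1 ≤ -21.7); passes unchanged; make-up brings it to -32.1 dB.

-32.1 dB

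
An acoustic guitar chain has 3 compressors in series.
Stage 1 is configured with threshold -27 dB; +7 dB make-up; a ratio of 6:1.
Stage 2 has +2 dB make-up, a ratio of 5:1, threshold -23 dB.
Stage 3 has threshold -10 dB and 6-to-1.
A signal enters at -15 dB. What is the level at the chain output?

Stage 1: 12 dB above -27 dB, reduced 6:1 to 2 dB above → -25 dB; +7 dB make-up → -18 dB.
Stage 2: overshoot 5 dB → 5/5 = 1 dB → -22 dB; +2 dB make-up → -20 dB.
Stage 3: below threshold (-20 ≤ -10); passes unchanged; output -20 dB.

-20 dB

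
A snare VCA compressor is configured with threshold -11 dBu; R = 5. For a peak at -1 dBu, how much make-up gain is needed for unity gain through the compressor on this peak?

8 dB

Overshoot 10 dB → 10/5 = 2 dB after compression, so the compressed level is -11 + 2 = -9 dBu.
Make-up = target − compressed = -1 − (-9) = 8 dB.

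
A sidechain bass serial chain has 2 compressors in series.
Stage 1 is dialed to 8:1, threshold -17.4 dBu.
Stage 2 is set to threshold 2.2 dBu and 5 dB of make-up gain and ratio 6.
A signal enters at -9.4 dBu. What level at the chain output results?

-11.4 dBu

Stage 1: -9.4 dBu is 8 dB over -17.4 dBu; at 8:1 that becomes 1 dB over, giving -16.4 dBu.
Stage 2: -16.4 dBu is at or below the 2.2 dBu threshold — no compression; make-up brings it to -11.4 dBu.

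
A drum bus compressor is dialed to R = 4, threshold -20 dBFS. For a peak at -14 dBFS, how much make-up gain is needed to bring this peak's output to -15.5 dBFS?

Without make-up, output = threshold + overshoot/4 = -20 + 1.5 = -18.5 dBFS.
Gap to target: 3 dB.

3 dB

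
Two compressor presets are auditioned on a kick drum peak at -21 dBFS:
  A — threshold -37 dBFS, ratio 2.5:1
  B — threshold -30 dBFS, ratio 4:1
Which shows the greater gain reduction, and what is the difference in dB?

A, by 2.85 dB

A: overshoot 16 dB → output overshoot 6.4 dB → GR 9.6 dB.
B: overshoot 9 dB → output overshoot 2.25 dB → GR 6.75 dB.
A applies 2.85 dB more gain reduction.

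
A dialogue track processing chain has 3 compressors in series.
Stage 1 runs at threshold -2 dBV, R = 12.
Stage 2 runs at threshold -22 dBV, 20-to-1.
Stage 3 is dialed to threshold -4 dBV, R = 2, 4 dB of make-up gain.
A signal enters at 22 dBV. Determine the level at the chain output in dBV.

-16.9 dBV

Stage 1: 24 dB above -2 dBV, reduced 12:1 to 2 dB above → 0 dBV.
Stage 2: 22 dB above -22 dBV, reduced 20:1 to 1.1 dB above → -20.9 dBV.
Stage 3: -20.9 dBV is at or below the -4 dBV threshold — no compression; make-up brings it to -16.9 dBV.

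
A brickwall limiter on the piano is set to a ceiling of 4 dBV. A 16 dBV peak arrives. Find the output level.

The limiter clamps the peak to its 4 dBV ceiling.

4 dBV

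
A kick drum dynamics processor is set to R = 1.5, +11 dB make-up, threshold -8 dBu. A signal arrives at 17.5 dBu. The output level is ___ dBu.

Overshoot: 17.5 − (-8) = 25.5 dB.
At 1.5:1 the overshoot is divided by 1.5, leaving 17 dB above threshold.
So the level is -8 + 17 = 9 dBu; make-up adds 11 dB, giving 20 dBu.

20 dBu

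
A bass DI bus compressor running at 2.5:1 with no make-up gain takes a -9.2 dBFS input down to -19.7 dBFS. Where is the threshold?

-26.7 dBFS

Let T be the threshold. Output overshoot = (input overshoot)/R, so -19.7 − T = (-9.2 − T)/2.5.
2.5·(-19.7 − T) = -9.2 − T → 1.5·T = -49.25 − (-9.2) = -40.05.
T = -40.05/1.5 = -26.7 dBFS.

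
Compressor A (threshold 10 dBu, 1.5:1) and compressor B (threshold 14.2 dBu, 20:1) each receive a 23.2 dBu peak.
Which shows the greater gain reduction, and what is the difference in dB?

A: 13.2 dB over, compressed to 8.8 dB over, so 4.4 dB of GR.
B: 9 dB over, compressed to 0.45 dB over, so 8.55 dB of GR.
Difference: 4.15 dB in favour of B.

B, by 4.15 dB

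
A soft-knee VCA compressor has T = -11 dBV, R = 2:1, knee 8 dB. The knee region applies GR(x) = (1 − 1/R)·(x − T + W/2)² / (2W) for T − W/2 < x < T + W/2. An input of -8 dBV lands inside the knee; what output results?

-9.53125 dBV

x − T + W/2 = -8 − (-11) + 4 = 7.
GR = (1 − 1/2) × 7² / 16 = 0.5 × 49 / 16 = 1.53125 dB.
Output = -8 − 1.53125 = -9.53125 dBV.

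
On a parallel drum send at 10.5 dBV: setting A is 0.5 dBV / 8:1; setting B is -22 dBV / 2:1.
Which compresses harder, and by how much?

B, by 7.5 dB

A: GR = 10 − 10/8 = 8.75 dB.
B: GR = 32.5 − 32.5/2 = 16.25 dB.
B applies 7.5 dB more gain reduction.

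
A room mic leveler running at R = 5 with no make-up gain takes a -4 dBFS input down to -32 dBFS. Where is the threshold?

-39 dBFS

Input is 35 dB above T (since output overshoot × R = input overshoot: (-32 − T)·5 = -4 − T gives T = -39 dBFS).
Check: -39 + (-4 − (-39))/5 = -39 + 7 = -32 dBFS. ✓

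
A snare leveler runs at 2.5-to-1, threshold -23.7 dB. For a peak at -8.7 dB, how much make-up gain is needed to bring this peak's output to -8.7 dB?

9 dB

Without make-up, output = threshold + overshoot/2.5 = -23.7 + 6 = -17.7 dB.
Gap to target: 9 dB.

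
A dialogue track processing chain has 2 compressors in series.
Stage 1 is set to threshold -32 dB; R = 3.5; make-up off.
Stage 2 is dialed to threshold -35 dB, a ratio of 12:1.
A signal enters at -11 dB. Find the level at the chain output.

-34.25 dB

Stage 1: overshoot 21 dB → 21/3.5 = 6 dB → -26 dB.
Stage 2: overshoot 9 dB → 9/12 = 0.75 dB → -34.25 dB.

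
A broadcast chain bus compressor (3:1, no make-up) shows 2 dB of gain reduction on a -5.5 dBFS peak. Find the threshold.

Let T be the threshold. Output overshoot = (input overshoot)/R, so -7.5 − T = (-5.5 − T)/3.
3·(-7.5 − T) = -5.5 − T → 2·T = -22.5 − (-5.5) = -17.
T = -17/2 = -8.5 dBFS.

-8.5 dBFS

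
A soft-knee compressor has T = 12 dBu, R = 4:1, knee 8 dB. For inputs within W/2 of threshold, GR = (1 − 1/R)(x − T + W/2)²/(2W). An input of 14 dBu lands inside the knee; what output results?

x − T + W/2 = 14 − 12 + 4 = 6.
GR = (1 − 1/4) × 6² / 16 = 0.75 × 36 / 16 = 1.6875 dB.
Output = 14 − 1.6875 = 12.3125 dBu.

12.3125 dBu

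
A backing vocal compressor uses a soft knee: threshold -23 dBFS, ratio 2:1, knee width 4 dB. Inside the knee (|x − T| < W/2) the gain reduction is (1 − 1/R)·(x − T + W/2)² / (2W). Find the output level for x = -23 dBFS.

x − T + W/2 = -23 − (-23) + 2 = 2.
GR = (1 − 1/2) × 2² / 8 = 0.5 × 4 / 8 = 0.25 dB.
Output = -23 − 0.25 = -23.25 dBFS.

-23.25 dBFS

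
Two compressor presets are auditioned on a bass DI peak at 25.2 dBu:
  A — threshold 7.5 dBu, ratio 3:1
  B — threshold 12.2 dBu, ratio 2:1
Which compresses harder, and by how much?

A, by 5.3 dB

A: GR = 17.7 − 17.7/3 = 11.8 dB.
B: GR = 13 − 13/2 = 6.5 dB.
A reduces 5.3 dB more.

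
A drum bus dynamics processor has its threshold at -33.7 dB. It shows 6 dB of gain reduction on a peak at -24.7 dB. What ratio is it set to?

3:1

Input overshoot = -24.7 − (-33.7) = 9 dB.
Output overshoot = 9 − 6 = 3 dB.
Ratio = input overshoot / output overshoot = 9 / 3 = 3.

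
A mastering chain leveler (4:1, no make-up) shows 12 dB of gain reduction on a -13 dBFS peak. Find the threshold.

Input is 16 dB above T (since output overshoot × R = input overshoot: (-25 − T)·4 = -13 − T gives T = -29 dBFS).
Check: -29 + (-13 − (-29))/4 = -29 + 4 = -25 dBFS. ✓

-29 dBFS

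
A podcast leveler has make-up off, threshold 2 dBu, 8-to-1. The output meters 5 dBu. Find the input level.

The compressed level sits 5 − 2 = 3 dB over threshold.
Undo the ratio: input overshoot = 3 × 8 = 24 dB, giving input = 26 dBu.

26 dBu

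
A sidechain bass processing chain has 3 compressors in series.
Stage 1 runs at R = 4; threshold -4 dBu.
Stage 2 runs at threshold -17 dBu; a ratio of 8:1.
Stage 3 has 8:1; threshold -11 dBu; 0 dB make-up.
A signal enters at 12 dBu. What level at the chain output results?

Stage 1: 16 dB above -4 dBu, reduced 4:1 to 4 dB above → 0 dBu.
Stage 2: overshoot 17 dB → 17/8 = 2.125 dB → -14.875 dBu.
Stage 3: -14.875 dBu is at or below the -11 dBu threshold — no compression; output -14.875 dBu.

-14.875 dBu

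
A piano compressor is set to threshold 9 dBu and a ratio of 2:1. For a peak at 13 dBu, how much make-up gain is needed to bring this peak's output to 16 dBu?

The peak compresses to 9 + 4/2 = 11 dBu.
To reach 16 dBu requires 16 − 11 = 5 dB of make-up.

5 dB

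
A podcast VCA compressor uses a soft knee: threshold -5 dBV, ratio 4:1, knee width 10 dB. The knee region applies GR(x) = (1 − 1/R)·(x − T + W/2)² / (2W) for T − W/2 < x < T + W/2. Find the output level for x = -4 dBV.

x − T + W/2 = -4 − (-5) + 5 = 6.
GR = (1 − 1/4) × 6² / 20 = 0.75 × 36 / 20 = 1.35 dB.
Output = -4 − 1.35 = -5.35 dBV.

-5.35 dBV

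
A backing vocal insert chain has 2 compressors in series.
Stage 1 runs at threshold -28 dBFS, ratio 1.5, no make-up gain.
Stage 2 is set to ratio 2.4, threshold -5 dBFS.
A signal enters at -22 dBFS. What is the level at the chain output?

-24 dBFS

Stage 1: -22 dBFS is 6 dB over -28 dBFS; at 1.5:1 that becomes 4 dB over, giving -24 dBFS.
Stage 2: -24 dBFS is at or below the -5 dBFS threshold — no compression; output -24 dBFS.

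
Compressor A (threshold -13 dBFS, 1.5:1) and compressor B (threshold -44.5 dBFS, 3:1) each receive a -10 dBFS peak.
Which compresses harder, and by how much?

B, by 22 dB

A: overshoot 3 dB → output overshoot 2 dB → GR 1 dB.
B: overshoot 34.5 dB → output overshoot 11.5 dB → GR 23 dB.
B reduces 22 dB more.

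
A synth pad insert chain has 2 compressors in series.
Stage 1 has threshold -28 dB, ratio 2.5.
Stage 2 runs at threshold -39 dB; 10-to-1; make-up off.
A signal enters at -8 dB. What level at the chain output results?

Stage 1: overshoot 20 dB → 20/2.5 = 8 dB → -20 dB.
Stage 2: overshoot 19 dB → 19/10 = 1.9 dB → -37.1 dB.

-37.1 dB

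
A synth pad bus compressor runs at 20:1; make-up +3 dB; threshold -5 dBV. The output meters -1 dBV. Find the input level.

Before make-up, the level was -1 − 3 = -4 dBV.
The compressed level sits -4 − (-5) = 1 dB over threshold.
Undo the ratio: input overshoot = 1 × 20 = 20 dB, giving input = 15 dBV.

15 dBV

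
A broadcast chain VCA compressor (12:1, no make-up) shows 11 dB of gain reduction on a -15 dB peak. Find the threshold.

-27 dB

Input is 12 dB above T (since output overshoot × R = input overshoot: (-26 − T)·12 = -15 − T gives T = -27 dB).
Check: -27 + (-15 − (-27))/12 = -27 + 1 = -26 dB. ✓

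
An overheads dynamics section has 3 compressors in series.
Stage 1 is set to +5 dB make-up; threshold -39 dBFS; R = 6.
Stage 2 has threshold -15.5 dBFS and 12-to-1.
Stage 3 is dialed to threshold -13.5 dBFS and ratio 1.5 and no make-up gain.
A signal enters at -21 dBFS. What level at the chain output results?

Stage 1: overshoot 18 dB → 18/6 = 3 dB → -36 dBFS; +5 dB make-up → -31 dBFS.
Stage 2: -31 dBFS ≤ -15.5 dBFS, so stage 2 doesn't engage; output -31 dBFS.
Stage 3: below threshold (-31 ≤ -13.5); passes unchanged; output -31 dBFS.

-31 dBFS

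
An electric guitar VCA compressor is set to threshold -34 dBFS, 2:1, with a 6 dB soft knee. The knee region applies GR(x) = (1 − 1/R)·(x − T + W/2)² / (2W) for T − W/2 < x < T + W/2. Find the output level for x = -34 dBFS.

x − T + W/2 = -34 − (-34) + 3 = 3.
GR = (1 − 1/2) × 3² / 12 = 0.5 × 9 / 12 = 0.375 dB.
Output = -34 − 0.375 = -34.375 dBFS.

-34.375 dBFS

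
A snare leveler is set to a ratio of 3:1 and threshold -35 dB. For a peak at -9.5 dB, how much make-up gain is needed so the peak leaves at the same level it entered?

The peak compresses to -35 + 25.5/3 = -26.5 dB.
To reach -9.5 dB requires -9.5 − (-26.5) = 17 dB of make-up.

17 dB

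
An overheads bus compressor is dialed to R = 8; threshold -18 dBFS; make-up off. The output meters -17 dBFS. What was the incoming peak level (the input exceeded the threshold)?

-10 dBFS

That's 1 dB above the -18 dBFS threshold.
Input overshoot = R × output overshoot = 8 dB → input = -18 + 8 = -10 dBFS.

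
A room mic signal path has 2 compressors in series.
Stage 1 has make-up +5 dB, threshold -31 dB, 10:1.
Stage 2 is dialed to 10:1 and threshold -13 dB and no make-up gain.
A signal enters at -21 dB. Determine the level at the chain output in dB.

-25 dB

Stage 1: overshoot 10 dB → 10/10 = 1 dB → -30 dB; +5 dB make-up → -25 dB.
Stage 2: -25 dB is at or below the -13 dB threshold — no compression; output -25 dB.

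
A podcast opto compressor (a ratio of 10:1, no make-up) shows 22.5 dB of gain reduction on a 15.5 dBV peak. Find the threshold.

Input is 25 dB above T (since output overshoot × R = input overshoot: (-7 − T)·10 = 15.5 − T gives T = -9.5 dBV).
Check: -9.5 + (15.5 − (-9.5))/10 = -9.5 + 2.5 = -7 dBV. ✓

-9.5 dBV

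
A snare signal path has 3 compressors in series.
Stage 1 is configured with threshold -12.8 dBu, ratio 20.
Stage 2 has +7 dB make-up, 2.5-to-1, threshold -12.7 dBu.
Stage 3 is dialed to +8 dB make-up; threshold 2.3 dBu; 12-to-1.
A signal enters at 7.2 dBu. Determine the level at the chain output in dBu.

Stage 1: 20 dB above -12.8 dBu, reduced 20:1 to 1 dB above → -11.8 dBu.
Stage 2: 0.9 dB above -12.7 dBu, reduced 2.5:1 to 0.36 dB above → -12.34 dBu; +7 dB make-up → -5.34 dBu.
Stage 3: -5.34 dBu is at or below the 2.3 dBu threshold — no compression; make-up brings it to 2.66 dBu.

2.66 dBu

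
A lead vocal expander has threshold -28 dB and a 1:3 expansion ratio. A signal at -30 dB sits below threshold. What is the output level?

Undershoot = (-28) − (-30) = 2 dB.
At 1:3, that expands to 6 dB under threshold.
Output = -28 − 6 = -34 dB.

-34 dB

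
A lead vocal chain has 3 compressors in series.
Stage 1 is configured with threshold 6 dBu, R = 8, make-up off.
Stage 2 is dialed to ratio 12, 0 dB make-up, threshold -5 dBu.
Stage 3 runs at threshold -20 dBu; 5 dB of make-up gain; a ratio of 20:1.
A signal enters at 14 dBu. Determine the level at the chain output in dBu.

Stage 1: 14 dBu is 8 dB over 6 dBu; at 8:1 that becomes 1 dB over, giving 7 dBu.
Stage 2: overshoot 12 dB → 12/12 = 1 dB → -4 dBu.
Stage 3: 16 dB above -20 dBu, reduced 20:1 to 0.8 dB above → -19.2 dBu; +5 dB make-up → -14.2 dBu.

-14.2 dBu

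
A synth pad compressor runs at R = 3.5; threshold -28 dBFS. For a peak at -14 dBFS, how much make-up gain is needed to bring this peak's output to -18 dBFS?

6 dB

Overshoot 14 dB → 14/3.5 = 4 dB after compression, so the compressed level is -28 + 4 = -24 dBFS.
Make-up = target − compressed = -18 − (-24) = 6 dB.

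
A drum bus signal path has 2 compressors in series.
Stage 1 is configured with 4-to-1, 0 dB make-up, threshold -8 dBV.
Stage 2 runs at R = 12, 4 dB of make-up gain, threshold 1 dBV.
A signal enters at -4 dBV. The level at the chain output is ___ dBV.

Stage 1: overshoot 4 dB → 4/4 = 1 dB → -7 dBV.
Stage 2: -7 dBV ≤ 1 dBV, so stage 2 doesn't engage; make-up brings it to -3 dBV.

-3 dBV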